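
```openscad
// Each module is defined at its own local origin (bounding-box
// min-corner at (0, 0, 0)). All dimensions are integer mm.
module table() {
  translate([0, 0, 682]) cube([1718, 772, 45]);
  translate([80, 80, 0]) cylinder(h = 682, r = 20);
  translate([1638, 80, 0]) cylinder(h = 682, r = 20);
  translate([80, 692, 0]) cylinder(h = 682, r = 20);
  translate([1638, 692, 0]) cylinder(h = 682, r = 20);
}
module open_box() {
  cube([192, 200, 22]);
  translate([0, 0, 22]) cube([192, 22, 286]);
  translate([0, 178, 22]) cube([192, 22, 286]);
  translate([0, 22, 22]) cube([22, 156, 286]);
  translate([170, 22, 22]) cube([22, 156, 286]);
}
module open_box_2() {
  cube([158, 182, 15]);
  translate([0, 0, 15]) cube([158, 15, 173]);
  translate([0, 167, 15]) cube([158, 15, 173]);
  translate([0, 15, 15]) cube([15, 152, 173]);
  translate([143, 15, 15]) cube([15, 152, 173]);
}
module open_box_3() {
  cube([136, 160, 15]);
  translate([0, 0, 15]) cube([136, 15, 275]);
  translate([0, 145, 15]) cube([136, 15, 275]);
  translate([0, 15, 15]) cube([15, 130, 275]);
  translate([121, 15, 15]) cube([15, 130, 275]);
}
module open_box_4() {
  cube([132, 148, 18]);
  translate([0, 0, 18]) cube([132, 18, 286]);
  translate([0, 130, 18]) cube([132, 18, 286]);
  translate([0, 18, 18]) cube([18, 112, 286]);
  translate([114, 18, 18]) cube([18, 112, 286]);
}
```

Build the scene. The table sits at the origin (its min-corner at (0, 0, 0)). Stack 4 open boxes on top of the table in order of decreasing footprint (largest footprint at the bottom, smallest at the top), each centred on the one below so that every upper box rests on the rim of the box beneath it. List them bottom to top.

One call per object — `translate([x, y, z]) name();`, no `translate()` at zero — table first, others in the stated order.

table();
translate([763, 286, 727]) open_box();
translate([780, 295, 1035]) open_box_2();
translate([791, 306, 1223]) open_box_3();
translate([793, 312, 1513]) open_box_4();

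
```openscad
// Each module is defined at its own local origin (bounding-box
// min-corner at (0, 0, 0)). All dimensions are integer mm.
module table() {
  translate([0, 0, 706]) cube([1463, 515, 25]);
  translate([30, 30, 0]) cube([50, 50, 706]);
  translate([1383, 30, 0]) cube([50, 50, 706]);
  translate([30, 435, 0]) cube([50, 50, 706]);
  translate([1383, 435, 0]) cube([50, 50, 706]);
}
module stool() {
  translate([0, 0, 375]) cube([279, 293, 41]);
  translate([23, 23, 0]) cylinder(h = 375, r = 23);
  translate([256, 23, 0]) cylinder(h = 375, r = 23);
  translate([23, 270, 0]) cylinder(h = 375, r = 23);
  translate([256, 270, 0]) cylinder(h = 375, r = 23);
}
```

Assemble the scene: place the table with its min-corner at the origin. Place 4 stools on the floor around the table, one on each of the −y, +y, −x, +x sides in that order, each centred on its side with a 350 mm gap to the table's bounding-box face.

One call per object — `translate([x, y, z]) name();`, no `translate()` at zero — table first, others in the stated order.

table();
translate([592, -643, 0]) stool();
translate([592, 865, 0]) stool();
translate([-629, 111, 0]) stool();
translate([1813, 111, 0]) stool();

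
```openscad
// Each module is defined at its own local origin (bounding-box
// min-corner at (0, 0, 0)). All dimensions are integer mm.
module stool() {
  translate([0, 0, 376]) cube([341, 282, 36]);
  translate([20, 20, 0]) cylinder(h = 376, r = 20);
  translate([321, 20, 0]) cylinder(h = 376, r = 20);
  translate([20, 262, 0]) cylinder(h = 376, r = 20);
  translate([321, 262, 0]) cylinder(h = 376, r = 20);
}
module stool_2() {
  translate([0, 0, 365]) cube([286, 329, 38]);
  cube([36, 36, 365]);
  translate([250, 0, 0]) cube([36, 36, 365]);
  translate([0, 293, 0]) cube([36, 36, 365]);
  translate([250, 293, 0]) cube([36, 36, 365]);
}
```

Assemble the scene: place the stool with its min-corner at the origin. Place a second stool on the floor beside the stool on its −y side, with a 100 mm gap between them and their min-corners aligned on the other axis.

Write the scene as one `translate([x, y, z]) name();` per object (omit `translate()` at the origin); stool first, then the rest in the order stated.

stool();
translate([0, -429, 0]) stool_2();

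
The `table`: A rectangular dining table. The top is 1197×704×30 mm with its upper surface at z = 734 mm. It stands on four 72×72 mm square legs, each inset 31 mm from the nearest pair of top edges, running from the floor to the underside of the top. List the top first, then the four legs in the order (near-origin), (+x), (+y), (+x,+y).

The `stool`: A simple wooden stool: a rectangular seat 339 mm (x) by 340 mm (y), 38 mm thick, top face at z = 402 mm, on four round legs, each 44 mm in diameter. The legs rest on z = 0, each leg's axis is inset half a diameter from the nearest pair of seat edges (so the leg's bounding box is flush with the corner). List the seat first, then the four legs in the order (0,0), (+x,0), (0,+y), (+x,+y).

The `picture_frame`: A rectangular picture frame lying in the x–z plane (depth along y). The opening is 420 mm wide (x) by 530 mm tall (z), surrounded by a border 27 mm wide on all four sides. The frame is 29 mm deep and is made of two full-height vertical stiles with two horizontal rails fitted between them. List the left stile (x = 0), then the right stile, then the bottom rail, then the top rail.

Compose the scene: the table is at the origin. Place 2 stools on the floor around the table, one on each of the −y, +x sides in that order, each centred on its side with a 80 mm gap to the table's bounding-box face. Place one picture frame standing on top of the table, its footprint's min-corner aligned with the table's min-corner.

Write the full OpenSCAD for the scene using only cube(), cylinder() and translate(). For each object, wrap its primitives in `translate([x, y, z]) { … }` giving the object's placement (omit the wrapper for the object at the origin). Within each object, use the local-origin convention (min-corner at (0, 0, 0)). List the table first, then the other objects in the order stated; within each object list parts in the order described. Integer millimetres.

translate([0, 0, 704]) cube([1197, 704, 30]);
translate([31, 31, 0]) cube([72, 72, 704]);
translate([1094, 31, 0]) cube([72, 72, 704]);
translate([31, 601, 0]) cube([72, 72, 704]);
translate([1094, 601, 0]) cube([72, 72, 704]);
translate([429, -420, 0]) {
  translate([0, 0, 364]) cube([339, 340, 38]);
  translate([22, 22, 0]) cylinder(h = 364, r = 22);
  translate([317, 22, 0]) cylinder(h = 364, r = 22);
  translate([22, 318, 0]) cylinder(h = 364, r = 22);
  translate([317, 318, 0]) cylinder(h = 364, r = 22);
}
translate([1277, 182, 0]) {
  translate([0, 0, 364]) cube([339, 340, 38]);
  translate([22, 22, 0]) cylinder(h = 364, r = 22);
  translate([317, 22, 0]) cylinder(h = 364, r = 22);
  translate([22, 318, 0]) cylinder(h = 364, r = 22);
  translate([317, 318, 0]) cylinder(h = 364, r = 22);
}
translate([0, 0, 734]) {
  cube([27, 29, 584]);
  translate([447, 0, 0]) cube([27, 29, 584]);
  translate([27, 0, 0]) cube([420, 29, 27]);
  translate([27, 0, 557]) cube([420, 29, 27]);
}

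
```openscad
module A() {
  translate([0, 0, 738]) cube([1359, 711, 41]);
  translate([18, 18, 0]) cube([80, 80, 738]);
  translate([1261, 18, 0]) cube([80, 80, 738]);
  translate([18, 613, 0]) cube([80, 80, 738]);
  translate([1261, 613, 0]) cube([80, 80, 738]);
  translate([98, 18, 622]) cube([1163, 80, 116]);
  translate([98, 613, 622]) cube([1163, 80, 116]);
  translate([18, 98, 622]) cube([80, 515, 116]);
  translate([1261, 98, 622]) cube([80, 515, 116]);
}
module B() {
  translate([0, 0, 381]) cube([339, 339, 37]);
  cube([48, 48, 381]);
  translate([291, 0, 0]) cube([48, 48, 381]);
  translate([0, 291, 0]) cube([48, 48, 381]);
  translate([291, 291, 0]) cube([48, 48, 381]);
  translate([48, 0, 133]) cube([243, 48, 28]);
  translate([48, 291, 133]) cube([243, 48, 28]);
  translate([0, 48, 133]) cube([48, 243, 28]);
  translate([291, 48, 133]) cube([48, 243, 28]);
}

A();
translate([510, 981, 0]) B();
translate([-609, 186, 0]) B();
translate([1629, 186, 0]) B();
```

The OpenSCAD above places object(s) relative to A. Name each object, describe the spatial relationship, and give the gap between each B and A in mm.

Each stool's nearest face is 270 mm from the table's bounding box.

A is a table. B is a stool. Three stools sit around the table at the +y, −x, +x sides. The gap between each stool and the table is 270 mm.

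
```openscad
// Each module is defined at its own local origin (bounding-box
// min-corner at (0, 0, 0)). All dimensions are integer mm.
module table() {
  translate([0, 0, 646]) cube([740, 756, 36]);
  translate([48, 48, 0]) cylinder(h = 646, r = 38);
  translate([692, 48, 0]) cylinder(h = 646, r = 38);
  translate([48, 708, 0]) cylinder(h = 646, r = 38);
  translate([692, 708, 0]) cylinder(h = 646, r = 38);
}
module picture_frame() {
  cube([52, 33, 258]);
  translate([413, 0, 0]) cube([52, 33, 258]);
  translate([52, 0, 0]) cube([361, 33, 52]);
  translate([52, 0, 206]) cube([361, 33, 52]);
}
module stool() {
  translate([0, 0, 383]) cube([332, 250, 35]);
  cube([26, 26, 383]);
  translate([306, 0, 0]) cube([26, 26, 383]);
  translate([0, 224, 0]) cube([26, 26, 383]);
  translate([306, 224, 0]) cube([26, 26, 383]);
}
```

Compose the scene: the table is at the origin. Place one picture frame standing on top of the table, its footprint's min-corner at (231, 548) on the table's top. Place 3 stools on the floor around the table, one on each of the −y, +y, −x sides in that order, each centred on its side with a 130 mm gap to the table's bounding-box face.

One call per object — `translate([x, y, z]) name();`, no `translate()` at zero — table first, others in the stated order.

table();
translate([231, 548, 682]) picture_frame();
translate([204, -380, 0]) stool();
translate([204, 886, 0]) stool();
translate([-462, 253, 0]) stool();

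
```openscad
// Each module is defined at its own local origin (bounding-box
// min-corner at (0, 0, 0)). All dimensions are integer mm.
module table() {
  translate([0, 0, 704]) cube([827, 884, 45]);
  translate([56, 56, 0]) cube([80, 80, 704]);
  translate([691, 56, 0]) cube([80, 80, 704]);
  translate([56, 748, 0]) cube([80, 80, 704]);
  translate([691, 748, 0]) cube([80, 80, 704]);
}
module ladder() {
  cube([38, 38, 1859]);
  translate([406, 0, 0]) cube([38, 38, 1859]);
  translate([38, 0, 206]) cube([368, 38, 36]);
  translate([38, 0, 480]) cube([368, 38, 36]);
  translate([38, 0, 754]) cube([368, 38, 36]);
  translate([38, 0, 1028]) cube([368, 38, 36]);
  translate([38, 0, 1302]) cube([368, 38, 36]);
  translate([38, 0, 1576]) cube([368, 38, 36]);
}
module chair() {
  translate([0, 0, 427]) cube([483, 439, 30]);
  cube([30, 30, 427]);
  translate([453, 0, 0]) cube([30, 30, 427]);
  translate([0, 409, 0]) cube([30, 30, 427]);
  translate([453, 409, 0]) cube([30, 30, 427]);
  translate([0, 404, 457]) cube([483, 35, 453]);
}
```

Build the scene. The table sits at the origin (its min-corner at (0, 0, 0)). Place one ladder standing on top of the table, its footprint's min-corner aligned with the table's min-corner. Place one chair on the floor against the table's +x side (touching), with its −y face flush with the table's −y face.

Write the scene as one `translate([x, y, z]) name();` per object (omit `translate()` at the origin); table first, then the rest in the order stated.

table();
translate([0, 0, 749]) ladder();
translate([827, 0, 0]) chair();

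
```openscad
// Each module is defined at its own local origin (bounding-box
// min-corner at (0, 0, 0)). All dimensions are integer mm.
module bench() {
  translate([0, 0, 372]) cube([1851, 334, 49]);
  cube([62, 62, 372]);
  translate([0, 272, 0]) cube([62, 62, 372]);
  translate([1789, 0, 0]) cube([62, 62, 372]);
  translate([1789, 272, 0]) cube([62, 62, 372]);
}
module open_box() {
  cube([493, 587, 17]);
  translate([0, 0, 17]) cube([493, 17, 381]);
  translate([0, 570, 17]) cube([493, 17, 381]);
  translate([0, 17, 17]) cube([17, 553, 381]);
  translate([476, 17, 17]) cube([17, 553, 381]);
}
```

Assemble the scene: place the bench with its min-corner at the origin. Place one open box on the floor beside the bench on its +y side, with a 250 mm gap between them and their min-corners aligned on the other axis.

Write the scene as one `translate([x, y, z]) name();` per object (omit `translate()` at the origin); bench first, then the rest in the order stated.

bench();
translate([0, 584, 0]) open_box();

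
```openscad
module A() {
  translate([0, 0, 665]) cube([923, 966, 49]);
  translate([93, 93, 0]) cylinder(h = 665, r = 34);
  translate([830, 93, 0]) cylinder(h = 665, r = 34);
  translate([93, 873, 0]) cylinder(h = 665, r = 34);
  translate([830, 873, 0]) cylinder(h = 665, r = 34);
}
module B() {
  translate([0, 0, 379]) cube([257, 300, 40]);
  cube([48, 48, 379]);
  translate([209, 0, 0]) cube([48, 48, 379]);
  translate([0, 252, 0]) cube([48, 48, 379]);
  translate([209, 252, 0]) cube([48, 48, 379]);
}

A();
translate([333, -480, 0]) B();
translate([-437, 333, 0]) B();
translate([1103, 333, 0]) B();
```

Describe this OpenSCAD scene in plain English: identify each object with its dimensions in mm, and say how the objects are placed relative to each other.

A is a table: top 923 mm (x) × 966 mm (y), 49 mm thick, upper face at z = 714 mm, on four round legs of 68 mm diameter, each leg's bounding box inset 59 mm from the nearest pair of top edges, running from z = 0 to the bottom of the top.

B is a four-legged stool. The seat is 257×300 mm, 40 mm thick, top at z = 419 mm. It stands on four square legs, each 48×48 mm in cross-section, from z = 0 to the seat underside, each flush with a corner of the seat.

Three stools sit around the table at the −y, −x, +x sides.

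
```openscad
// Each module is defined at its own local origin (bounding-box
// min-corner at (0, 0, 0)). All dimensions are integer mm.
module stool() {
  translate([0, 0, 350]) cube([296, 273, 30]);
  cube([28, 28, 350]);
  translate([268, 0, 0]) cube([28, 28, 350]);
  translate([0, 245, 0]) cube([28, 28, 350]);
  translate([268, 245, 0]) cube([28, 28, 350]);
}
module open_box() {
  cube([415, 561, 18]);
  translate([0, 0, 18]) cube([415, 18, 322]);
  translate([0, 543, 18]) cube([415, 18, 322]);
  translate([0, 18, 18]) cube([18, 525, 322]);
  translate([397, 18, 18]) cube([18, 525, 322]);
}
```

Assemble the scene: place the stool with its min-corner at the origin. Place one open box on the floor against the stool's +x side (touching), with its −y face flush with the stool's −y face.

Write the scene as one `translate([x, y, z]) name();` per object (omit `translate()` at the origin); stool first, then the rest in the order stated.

stool();
translate([296, 0, 0]) open_box();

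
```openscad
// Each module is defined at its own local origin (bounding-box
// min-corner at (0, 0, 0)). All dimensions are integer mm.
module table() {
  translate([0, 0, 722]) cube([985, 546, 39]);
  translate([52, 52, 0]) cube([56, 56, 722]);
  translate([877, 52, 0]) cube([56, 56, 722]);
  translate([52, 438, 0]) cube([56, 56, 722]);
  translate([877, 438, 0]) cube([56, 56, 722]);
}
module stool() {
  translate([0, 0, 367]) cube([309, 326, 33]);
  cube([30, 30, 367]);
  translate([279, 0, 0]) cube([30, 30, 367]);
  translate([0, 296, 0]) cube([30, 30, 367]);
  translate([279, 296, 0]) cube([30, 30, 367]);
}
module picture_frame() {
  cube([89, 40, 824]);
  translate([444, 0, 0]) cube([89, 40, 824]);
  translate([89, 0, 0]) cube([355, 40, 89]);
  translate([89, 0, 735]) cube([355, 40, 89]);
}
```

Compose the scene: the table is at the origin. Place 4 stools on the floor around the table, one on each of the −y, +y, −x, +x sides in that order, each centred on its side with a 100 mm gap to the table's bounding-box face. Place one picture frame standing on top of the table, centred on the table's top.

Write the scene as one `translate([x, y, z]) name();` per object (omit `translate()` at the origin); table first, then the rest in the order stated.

table();
translate([338, -426, 0]) stool();
translate([338, 646, 0]) stool();
translate([-409, 110, 0]) stool();
translate([1085, 110, 0]) stool();
translate([226, 253, 761]) picture_frame();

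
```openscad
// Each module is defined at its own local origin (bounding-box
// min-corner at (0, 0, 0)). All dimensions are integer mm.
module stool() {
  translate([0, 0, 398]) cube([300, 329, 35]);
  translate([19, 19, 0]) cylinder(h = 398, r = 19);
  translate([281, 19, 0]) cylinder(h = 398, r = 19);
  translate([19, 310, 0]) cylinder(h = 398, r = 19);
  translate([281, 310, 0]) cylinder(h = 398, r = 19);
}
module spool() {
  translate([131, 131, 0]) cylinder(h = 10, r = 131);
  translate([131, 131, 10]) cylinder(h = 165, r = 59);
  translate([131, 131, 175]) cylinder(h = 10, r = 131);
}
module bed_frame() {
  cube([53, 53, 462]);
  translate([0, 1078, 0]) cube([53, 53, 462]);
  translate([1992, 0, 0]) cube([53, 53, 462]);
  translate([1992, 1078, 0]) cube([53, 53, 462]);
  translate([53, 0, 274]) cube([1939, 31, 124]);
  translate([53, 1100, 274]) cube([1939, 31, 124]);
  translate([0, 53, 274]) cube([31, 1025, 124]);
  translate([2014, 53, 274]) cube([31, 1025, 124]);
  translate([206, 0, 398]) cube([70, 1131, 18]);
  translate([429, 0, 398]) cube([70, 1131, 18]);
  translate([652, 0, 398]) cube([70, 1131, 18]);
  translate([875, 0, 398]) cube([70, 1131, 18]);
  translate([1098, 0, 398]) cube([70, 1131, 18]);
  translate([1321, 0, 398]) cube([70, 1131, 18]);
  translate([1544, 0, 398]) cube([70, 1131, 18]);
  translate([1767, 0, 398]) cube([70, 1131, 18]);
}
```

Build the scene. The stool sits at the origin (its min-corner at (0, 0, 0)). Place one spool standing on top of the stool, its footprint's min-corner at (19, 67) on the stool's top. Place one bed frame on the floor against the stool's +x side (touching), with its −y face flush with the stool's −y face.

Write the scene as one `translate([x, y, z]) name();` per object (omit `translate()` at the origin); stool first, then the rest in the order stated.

stool();
translate([19, 67, 433]) spool();
translate([300, 0, 0]) bed_frame();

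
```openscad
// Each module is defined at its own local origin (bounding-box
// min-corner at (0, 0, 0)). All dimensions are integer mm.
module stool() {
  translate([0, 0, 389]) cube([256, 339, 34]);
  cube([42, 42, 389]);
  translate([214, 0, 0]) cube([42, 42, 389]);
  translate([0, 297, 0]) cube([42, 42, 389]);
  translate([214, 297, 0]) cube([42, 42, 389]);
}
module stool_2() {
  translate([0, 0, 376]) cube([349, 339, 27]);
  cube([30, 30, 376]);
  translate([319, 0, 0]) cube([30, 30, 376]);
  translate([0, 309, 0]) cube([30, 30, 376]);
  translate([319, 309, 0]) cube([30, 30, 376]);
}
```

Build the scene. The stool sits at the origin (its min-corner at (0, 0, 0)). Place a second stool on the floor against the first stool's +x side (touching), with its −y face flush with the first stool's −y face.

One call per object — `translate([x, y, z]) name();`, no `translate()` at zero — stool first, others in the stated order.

stool();
translate([256, 0, 0]) stool_2();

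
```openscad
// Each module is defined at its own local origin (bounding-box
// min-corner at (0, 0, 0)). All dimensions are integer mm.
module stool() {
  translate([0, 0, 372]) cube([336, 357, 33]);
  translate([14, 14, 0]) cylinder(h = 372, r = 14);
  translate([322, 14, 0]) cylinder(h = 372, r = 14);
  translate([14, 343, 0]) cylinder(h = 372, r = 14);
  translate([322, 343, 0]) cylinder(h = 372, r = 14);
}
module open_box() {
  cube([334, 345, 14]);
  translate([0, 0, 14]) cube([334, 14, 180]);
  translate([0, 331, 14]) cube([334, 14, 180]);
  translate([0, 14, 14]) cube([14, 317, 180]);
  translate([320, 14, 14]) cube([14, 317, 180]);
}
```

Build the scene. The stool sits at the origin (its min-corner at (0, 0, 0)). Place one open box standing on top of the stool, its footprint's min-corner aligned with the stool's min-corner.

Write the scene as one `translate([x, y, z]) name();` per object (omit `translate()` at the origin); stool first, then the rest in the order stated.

stool();
translate([0, 0, 405]) open_box();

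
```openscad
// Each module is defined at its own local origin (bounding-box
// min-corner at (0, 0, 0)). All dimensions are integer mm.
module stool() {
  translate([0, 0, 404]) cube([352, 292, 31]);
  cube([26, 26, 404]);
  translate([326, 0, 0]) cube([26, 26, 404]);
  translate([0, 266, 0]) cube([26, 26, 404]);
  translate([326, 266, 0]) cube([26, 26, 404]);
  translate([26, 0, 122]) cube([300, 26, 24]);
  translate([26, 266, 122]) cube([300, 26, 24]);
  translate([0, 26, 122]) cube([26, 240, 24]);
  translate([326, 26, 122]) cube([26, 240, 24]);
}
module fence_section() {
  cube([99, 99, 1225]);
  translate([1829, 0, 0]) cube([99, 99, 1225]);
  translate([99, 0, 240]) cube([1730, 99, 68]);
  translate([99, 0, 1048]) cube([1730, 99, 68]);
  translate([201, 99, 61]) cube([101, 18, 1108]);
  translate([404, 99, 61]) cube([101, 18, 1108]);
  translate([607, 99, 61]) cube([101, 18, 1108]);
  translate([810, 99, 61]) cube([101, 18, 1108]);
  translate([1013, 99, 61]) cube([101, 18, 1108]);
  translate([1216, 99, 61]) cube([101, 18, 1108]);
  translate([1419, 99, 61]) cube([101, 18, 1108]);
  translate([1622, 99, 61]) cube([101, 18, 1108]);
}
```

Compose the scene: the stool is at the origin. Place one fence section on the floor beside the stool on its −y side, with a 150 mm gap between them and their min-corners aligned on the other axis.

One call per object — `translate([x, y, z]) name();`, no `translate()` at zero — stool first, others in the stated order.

stool();
translate([0, -267, 0]) fence_section();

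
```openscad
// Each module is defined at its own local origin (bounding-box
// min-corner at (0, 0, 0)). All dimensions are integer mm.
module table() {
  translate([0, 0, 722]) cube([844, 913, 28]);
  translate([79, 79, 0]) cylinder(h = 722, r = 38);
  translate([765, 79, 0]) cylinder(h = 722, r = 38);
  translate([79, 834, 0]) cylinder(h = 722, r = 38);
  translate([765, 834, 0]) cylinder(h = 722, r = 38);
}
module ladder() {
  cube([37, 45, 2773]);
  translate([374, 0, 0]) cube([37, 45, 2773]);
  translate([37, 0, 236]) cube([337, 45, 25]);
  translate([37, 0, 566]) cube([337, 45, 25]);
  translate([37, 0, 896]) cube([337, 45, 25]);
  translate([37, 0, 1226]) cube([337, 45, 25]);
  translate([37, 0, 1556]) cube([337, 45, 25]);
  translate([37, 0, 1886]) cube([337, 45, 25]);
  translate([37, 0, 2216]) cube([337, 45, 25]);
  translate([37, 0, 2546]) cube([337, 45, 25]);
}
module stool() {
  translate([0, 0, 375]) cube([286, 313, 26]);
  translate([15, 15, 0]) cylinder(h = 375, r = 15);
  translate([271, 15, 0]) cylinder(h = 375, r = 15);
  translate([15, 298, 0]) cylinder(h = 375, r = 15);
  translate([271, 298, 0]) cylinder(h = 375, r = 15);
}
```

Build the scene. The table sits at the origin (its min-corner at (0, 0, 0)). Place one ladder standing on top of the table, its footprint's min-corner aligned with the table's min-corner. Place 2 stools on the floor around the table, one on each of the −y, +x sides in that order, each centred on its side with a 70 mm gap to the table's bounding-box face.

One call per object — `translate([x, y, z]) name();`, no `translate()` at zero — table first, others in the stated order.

table();
translate([0, 0, 750]) ladder();
translate([279, -383, 0]) stool();
translate([914, 300, 0]) stool();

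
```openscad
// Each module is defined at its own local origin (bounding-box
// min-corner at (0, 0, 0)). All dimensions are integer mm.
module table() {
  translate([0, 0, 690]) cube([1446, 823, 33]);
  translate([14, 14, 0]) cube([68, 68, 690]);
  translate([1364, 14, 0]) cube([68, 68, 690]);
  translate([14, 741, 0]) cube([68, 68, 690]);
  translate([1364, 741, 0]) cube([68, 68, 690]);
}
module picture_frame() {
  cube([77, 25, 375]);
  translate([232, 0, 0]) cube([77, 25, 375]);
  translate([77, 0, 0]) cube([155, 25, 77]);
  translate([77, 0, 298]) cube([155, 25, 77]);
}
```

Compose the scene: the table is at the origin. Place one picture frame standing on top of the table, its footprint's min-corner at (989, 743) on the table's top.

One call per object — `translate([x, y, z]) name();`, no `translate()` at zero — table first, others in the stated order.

table();
translate([989, 743, 723]) picture_frame();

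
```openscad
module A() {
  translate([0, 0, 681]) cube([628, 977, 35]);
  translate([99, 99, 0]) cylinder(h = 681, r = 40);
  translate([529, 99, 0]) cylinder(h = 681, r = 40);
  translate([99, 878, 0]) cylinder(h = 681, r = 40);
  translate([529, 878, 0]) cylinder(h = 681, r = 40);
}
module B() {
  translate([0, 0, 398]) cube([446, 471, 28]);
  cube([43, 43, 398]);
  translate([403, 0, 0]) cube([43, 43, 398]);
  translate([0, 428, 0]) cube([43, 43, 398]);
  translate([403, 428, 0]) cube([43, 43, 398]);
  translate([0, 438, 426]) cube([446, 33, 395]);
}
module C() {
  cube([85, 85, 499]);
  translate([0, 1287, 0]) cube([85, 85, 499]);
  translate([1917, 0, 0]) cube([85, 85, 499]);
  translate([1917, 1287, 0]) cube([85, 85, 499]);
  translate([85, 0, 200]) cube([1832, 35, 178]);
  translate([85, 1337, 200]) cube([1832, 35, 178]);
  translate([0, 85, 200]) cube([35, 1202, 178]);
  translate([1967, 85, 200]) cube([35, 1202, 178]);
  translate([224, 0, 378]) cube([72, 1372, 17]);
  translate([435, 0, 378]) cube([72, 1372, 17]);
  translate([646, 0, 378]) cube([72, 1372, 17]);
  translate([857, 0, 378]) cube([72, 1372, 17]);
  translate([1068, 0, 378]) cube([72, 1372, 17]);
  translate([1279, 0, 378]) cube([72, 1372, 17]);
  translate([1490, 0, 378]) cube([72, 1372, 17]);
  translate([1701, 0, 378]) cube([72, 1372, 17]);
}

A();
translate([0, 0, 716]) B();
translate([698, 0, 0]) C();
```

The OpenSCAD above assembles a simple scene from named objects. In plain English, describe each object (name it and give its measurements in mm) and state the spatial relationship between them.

A is a table with a 628×977 mm rectangular top, 35 mm thick, top surface at z = 716 mm, supported by four round legs of 80 mm diameter, each leg's bounding box inset 59 mm from the nearest pair of top edges, running from the floor.

B is a chair: 446×471 mm seat, 28 mm thick, top at z = 426 mm, on four 43 mm square corner legs flush with the seat edges. A 33 mm thick backrest slab spans the full seat width, extending 395 mm above the seat top, its back face flush with the seat's +y edge.

C is a bed frame 2002 mm long (x) by 1372 mm wide (y). Four 85×85 mm corner posts, 499 mm tall, at the corners of the footprint. Four rails of 35 mm thickness and 178 mm height run between adjacent posts with their undersides at z = 200 mm, their outer faces flush with the outside of the frame (the two x-running rails run between the posts' inner faces; the two y-running rails run between the posts' inner faces). 8 slats, each 72 mm wide (x) and 17 mm thick, lie across the top of the two x-running rails, running the full 1372 mm width of the frame in y; the slats are evenly spaced along x between the inner faces of the end posts with equal gaps (rounded down to the nearest mm) at the −x end and between each pair — any rounding remainder accumulates at the +x end.

The chair is on top of the table. The bed frame is on the floor beside the table on its +x side.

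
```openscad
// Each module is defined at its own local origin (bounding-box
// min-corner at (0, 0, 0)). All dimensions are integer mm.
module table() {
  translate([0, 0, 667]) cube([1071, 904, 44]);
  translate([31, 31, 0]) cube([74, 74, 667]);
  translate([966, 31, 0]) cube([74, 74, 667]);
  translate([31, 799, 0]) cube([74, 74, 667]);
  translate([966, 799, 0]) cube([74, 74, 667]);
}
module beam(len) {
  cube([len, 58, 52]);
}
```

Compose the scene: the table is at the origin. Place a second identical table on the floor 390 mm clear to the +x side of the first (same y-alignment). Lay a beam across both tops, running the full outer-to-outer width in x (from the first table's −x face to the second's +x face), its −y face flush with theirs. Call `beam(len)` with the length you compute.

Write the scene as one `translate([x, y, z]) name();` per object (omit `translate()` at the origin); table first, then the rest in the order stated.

table();
translate([1461, 0, 0]) table();
translate([0, 0, 711]) beam(2532);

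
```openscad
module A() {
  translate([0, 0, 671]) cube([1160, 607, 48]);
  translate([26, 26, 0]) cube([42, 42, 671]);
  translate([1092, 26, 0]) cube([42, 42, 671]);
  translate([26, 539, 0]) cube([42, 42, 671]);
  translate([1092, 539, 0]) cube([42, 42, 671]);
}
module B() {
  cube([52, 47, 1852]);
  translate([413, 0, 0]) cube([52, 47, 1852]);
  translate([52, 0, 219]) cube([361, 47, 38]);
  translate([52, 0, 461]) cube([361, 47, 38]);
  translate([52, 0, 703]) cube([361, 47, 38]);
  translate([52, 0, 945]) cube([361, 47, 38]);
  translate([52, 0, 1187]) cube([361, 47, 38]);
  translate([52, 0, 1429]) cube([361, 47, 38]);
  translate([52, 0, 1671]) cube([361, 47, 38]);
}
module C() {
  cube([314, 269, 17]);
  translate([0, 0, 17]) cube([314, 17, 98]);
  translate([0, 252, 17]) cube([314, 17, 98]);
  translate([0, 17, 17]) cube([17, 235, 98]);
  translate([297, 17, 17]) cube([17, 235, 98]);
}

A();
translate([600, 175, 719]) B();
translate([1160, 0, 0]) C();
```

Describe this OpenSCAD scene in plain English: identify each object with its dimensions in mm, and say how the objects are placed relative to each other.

A is a table with a 1160×607 mm rectangular top, 48 mm thick, top surface at z = 719 mm, supported by four 42×42 mm square legs, each inset 26 mm from the nearest pair of top edges, running from the floor.

B is a wooden ladder with two side rails of 52×47 mm section and 1852 mm height, set 465 mm apart overall. Between them run 7 rectangular rungs (47 mm deep, 38 mm thick), front faces flush with the rails' −y face. The bottom of the first rung is 219 mm above the floor and each subsequent rung is 242 mm higher than the one below.

C is an open storage box with external size 314×269×115 mm and wall thickness 17 mm (the base is also 17 mm thick). The base covers the whole footprint; the four walls stand on the base, with the y-facing walls full-width and the x-facing walls fitting between their inner faces.

The ladder is on top of the table. The open box is against the table's +x side, with their −y faces flush.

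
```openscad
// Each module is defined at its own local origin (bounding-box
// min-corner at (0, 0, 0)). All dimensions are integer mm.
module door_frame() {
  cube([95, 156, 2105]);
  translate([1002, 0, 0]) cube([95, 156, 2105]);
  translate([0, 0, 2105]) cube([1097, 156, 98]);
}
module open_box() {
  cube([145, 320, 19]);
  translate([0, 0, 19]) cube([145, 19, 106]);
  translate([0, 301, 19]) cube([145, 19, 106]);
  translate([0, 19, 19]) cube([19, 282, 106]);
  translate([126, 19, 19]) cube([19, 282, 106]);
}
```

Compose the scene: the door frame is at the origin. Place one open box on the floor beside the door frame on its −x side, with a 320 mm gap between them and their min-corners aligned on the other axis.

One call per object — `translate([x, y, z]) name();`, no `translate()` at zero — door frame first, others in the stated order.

door_frame();
translate([-465, 0, 0]) open_box();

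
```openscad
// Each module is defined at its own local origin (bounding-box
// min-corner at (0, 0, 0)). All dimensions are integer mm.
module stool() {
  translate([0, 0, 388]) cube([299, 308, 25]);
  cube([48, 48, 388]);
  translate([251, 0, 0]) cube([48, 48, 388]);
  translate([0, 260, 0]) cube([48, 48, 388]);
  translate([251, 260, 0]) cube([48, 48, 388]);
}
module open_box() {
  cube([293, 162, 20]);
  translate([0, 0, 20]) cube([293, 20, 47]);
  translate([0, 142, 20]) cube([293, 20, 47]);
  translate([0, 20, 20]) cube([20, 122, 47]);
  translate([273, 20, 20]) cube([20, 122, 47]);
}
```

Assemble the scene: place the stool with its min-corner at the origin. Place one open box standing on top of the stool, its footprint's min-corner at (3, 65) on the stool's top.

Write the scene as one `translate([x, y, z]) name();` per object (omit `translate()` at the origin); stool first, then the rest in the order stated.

stool();
translate([3, 65, 413]) open_box();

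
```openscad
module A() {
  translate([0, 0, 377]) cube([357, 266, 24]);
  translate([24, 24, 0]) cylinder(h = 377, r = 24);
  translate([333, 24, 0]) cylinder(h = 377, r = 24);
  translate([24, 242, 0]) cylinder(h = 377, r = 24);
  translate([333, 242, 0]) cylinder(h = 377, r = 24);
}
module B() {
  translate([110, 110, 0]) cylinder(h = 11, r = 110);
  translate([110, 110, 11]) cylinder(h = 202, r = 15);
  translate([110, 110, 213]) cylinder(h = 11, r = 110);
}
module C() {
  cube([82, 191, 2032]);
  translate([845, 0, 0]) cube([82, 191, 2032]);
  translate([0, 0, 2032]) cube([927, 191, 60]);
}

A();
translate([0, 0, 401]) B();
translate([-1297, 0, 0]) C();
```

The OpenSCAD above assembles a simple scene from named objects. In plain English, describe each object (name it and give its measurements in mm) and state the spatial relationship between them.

A is a simple wooden stool: a rectangular seat 357 mm (x) by 266 mm (y), 24 mm thick, top face at z = 401 mm, on four round legs, each 48 mm in diameter. The legs rest on z = 0, each leg's axis is inset half a diameter from the nearest pair of seat edges (so the leg's bounding box is flush with the corner).

B is a spool: two coaxial disc flanges of radius 110 mm and thickness 11 mm, joined by a core cylinder of radius 15 mm and height 202 mm. The lower flange rests on z = 0 and the three cylinders share a vertical axis.

C is a door frame. The clear opening is 763 mm wide and 2032 mm high. Two 82 mm wide jambs, 191 mm deep, stand either side of the opening from the floor to the top of the opening. A 60 mm thick head sits across the top of both jambs, spanning the full outside width of the frame.

The spool is on top of the stool. The door frame is on the floor beside the stool on its −x side.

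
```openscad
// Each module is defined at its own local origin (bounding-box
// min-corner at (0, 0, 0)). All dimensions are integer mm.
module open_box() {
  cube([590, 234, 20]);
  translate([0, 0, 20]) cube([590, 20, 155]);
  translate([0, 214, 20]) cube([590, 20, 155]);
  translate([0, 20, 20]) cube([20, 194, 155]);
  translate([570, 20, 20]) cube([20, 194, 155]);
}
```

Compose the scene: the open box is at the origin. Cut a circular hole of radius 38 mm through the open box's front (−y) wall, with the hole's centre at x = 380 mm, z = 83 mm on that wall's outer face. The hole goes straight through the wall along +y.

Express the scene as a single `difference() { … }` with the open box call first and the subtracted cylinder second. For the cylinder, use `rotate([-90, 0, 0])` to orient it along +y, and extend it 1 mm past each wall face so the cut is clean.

difference() {
  open_box();
  translate([380, -1, 83]) rotate([-90, 0, 0]) cylinder(h = 22, r = 38);
}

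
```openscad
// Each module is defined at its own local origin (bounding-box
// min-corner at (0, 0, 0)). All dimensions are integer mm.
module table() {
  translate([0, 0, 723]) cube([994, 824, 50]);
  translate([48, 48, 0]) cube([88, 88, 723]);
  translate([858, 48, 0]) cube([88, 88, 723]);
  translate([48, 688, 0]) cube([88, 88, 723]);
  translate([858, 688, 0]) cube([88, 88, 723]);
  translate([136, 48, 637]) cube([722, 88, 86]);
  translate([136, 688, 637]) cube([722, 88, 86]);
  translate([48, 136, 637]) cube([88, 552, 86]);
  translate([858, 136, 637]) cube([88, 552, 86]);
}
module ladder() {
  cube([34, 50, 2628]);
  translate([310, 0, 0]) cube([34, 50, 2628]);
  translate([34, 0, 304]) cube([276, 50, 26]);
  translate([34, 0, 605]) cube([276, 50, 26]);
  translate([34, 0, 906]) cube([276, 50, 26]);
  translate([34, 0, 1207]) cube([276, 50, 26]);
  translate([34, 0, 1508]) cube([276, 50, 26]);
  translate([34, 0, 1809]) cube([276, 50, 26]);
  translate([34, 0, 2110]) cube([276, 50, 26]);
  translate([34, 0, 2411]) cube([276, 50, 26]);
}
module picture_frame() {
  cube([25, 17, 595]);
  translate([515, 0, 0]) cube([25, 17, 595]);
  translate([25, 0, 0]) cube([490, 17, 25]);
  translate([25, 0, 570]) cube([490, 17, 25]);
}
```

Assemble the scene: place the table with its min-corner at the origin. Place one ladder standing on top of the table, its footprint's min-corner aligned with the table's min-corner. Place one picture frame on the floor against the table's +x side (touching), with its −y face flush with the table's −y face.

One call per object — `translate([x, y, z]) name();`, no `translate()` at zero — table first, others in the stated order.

table();
translate([0, 0, 773]) ladder();
translate([994, 0, 0]) picture_frame();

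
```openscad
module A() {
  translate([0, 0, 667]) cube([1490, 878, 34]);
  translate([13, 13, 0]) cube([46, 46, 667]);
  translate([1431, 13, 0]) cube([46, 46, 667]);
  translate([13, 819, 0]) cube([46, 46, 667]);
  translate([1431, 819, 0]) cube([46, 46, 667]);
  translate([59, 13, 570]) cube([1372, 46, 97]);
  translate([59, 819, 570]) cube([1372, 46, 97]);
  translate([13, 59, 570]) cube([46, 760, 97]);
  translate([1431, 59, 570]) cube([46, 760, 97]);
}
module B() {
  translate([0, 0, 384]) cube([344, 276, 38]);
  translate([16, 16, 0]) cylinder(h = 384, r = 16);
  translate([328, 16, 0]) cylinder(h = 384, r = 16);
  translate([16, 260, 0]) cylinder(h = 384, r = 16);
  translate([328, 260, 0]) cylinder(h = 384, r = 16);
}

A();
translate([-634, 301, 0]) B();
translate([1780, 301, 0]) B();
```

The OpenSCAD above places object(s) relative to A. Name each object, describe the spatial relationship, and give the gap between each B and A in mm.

Each stool's nearest face is 290 mm from the table's bounding box.

A is a table. B is a stool. Two stools sit around the table at the −x, +x sides. The gap between each stool and the table is 290 mm.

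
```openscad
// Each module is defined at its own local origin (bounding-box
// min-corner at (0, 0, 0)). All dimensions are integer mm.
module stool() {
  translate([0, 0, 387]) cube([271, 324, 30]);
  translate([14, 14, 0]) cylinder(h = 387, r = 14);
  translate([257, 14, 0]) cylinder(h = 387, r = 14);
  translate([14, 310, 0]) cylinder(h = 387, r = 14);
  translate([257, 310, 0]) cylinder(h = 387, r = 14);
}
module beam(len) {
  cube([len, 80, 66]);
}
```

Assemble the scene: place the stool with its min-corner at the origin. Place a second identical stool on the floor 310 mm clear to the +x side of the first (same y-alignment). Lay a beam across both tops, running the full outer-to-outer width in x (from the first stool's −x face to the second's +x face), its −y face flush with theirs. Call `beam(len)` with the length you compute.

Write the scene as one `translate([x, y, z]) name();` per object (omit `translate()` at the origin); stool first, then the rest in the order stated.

stool();
translate([581, 0, 0]) stool();
translate([0, 0, 417]) beam(852);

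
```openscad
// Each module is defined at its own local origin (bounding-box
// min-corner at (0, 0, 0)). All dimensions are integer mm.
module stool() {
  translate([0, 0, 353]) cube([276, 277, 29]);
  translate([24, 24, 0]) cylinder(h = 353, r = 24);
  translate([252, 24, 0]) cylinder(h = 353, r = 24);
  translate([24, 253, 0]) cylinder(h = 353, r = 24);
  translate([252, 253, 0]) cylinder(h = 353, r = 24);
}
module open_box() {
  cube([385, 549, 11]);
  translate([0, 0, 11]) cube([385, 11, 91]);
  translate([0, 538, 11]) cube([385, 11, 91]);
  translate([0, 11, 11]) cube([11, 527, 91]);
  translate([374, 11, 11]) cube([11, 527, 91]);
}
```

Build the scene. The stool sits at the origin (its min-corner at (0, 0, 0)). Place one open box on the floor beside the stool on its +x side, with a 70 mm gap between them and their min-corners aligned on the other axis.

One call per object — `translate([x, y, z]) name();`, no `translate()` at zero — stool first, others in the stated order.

stool();
translate([346, 0, 0]) open_box();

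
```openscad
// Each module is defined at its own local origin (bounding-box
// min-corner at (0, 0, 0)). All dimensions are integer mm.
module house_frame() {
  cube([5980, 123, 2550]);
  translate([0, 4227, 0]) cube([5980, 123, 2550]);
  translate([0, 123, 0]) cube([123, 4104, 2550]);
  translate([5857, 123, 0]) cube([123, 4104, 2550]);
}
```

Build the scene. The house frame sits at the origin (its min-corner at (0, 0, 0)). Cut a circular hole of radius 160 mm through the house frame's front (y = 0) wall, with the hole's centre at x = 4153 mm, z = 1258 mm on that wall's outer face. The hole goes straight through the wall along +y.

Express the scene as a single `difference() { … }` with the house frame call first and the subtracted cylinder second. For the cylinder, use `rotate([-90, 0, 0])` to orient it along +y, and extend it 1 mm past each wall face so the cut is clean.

difference() {
  house_frame();
  translate([4153, -1, 1258]) rotate([-90, 0, 0]) cylinder(h = 125, r = 160);
}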